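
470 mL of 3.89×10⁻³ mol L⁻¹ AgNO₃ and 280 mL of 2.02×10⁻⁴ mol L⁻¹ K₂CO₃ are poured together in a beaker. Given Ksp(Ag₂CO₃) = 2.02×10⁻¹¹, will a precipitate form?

After mixing, V = 470 mL + 280 mL = 750 mL.
[Ag⁺] = (3.89×10⁻³)(470)/750 = 2.44×10⁻³ mol L⁻¹
[CO₃²⁻] = (2.02×10⁻⁴)(280)/750 = 7.54×10⁻⁵ mol L⁻¹
Q = [Ag⁺]^2[CO₃²⁻] = 4.48×10⁻¹⁰
Q = 4.48×10⁻¹⁰ > Ksp = 2.02×10⁻¹¹, so the solution is supersaturated and Ag₂CO₃ precipitates.

Yes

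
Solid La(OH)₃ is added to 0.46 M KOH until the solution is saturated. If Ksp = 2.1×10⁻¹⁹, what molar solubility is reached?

2.2×10⁻¹⁸ M

La(OH)₃(s) ⇌ La³⁺(aq) + 3 OH⁻(aq)
OH⁻ is already present at 0.46 M. If s mol/L of La(OH)₃ dissolves, [La³⁺] = s while [OH⁻] ≈ 0.46 M.
Ksp = [La³⁺][OH⁻]^3 = s(0.46)^3
s = 2.1×10⁻¹⁹ / (0.46)^3 = 2.2×10⁻¹⁸
s = 2.2×10⁻¹⁸ M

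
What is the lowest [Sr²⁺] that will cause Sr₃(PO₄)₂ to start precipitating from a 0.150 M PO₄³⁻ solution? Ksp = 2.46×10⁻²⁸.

The threshold for precipitation is Q = Ksp.
Sr₃(PO₄)₂(s) ⇌ 3 Sr²⁺(aq) + 2 PO₄³⁻(aq)
Ksp = [Sr²⁺]^3[PO₄³⁻]^2 = [Sr²⁺]^3(0.150)^2
[Sr²⁺]^3 = 2.46×10⁻²⁸ / (0.150)^2 = 1.09×10⁻²⁶
[Sr²⁺] = 2.22×10⁻⁹ M

2.22×10⁻⁹ M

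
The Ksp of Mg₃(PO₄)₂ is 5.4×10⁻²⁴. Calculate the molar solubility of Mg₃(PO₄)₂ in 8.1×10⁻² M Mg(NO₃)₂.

5.0×10⁻¹¹ M

Mg₃(PO₄)₂(s) ⇌ 3 Mg²⁺(aq) + 2 PO₄³⁻(aq)
With Mg²⁺ already at 8.1×10⁻² M and s small, take [Mg²⁺] ≈ 8.1×10⁻² M and [PO₄³⁻] = 2s.
Ksp = [Mg²⁺]^3[PO₄³⁻]^2 = (8.1×10⁻²)^3(2s)^2
(2s)^2 = 5.4×10⁻²⁴ / (8.1×10⁻²)^3 = 1.0×10⁻²⁰
s = 5.0×10⁻¹¹ M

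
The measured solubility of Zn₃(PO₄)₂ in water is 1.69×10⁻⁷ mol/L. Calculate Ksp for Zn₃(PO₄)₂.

Ksp = 1.49×10⁻³²

Zn₃(PO₄)₂(s) ⇌ 3 Zn²⁺(aq) + 2 PO₄³⁻(aq)
Call the molar solubility s, so that [Zn²⁺] = 3s and [PO₄³⁻] = 2s.
Ksp = [Zn²⁺]^3[PO₄³⁻]^2 = (3s)^3 · (2s)^2 = 108s^5
Ksp = 108 × (1.69×10⁻⁷)^5 = 1.49×10⁻³²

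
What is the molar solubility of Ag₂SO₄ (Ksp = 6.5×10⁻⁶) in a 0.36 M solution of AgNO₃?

Ag₂SO₄(s) ⇌ 2 Ag⁺(aq) + SO₄²⁻(aq)
The solution already contains Ag⁺ at 0.36 M. Let s be the molar solubility of Ag₂SO₄.
[Ag⁺] ≈ 0.36 M (common ion dominates); [SO₄²⁻] = s.
Ksp = [Ag⁺]^2[SO₄²⁻] = (0.36)^2s
s = 6.5×10⁻⁶ / (0.36)^2 = 5.0×10⁻⁵
s = 5.0×10⁻⁵ M

5.0×10⁻⁵ M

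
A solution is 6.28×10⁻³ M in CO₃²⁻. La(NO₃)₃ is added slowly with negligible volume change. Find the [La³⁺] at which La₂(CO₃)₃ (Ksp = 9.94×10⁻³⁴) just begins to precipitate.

The threshold for precipitation is Q = Ksp.
La₂(CO₃)₃(s) ⇌ 2 La³⁺(aq) + 3 CO₃²⁻(aq)
Ksp = [La³⁺]^2[CO₃²⁻]^3 = [La³⁺]^2(6.28×10⁻³)^3
[La³⁺]^2 = 9.94×10⁻³⁴ / (6.28×10⁻³)^3 = 4.01×10⁻²⁷
[La³⁺] = 6.34×10⁻¹⁴ M

6.34×10⁻¹⁴ M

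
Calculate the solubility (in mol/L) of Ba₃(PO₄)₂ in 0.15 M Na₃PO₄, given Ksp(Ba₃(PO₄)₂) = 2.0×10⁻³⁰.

1.5×10⁻¹⁰ M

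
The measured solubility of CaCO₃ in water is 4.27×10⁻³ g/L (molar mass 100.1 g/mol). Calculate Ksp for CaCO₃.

Ksp = 1.82×10⁻⁹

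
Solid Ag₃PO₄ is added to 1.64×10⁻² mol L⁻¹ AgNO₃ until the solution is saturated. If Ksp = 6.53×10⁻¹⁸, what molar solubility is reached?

Ag₃PO₄(s) ⇌ 3 Ag⁺(aq) + PO₄³⁻(aq)
With Ag⁺ already at 1.64×10⁻² mol L⁻¹ and s small, take [Ag⁺] ≈ 1.64×10⁻² mol L⁻¹ and [PO₄³⁻] = s.
Ksp = [Ag⁺]^3[PO₄³⁻] = (1.64×10⁻²)^3s
s = 6.53×10⁻¹⁸ / (1.64×10⁻²)^3 = 1.48×10⁻¹²
s = 1.48×10⁻¹² mol L⁻¹

1.48×10⁻¹² M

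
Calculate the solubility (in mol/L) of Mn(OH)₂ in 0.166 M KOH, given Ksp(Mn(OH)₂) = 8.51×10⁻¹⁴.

3.09×10⁻¹² M

Mn(OH)₂(s) ⇌ Mn²⁺(aq) + 2 OH⁻(aq)
With OH⁻ already at 0.166 M and s small, take [OH⁻] ≈ 0.166 M and [Mn²⁺] = s.
Ksp = [Mn²⁺][OH⁻]^2 = s(0.166)^2
s = 8.51×10⁻¹⁴ / (0.166)^2 = 3.09×10⁻¹²
s = 3.09×10⁻¹² M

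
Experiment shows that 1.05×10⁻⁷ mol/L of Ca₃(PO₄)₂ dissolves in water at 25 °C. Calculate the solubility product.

Ksp = 1.38×10⁻³³

Ca₃(PO₄)₂(s) ⇌ 3 Ca²⁺(aq) + 2 PO₄³⁻(aq)
With molar solubility s: [Ca²⁺] = 3s, [PO₄³⁻] = 2s.
Ksp = [Ca²⁺]^3[PO₄³⁻]^2 = (3s)^3 · (2s)^2 = 108s^5
Ksp = 108 × (1.05×10⁻⁷)^5 = 1.38×10⁻³³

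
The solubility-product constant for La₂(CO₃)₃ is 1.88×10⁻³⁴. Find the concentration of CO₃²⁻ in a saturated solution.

2.11×10⁻⁷ M

La₂(CO₃)₃(s) ⇌ 2 La³⁺(aq) + 3 CO₃²⁻(aq)
Call the molar solubility s, so that [La³⁺] = 2s and [CO₃²⁻] = 3s.
Ksp = [La³⁺]^2[CO₃²⁻]^3 = (2s)^2 · (3s)^3 = 108s^5 = 1.88×10⁻³⁴
s = 7.05×10⁻⁸ mol L⁻¹
[CO₃²⁻] = 3s = 2.11×10⁻⁷ mol L⁻¹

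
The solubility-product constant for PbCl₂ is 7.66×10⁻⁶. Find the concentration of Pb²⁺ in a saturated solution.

PbCl₂(s) ⇌ Pb²⁺(aq) + 2 Cl⁻(aq)
With molar solubility s: [Pb²⁺] = s, [Cl⁻] = 2s.
Ksp = [Pb²⁺][Cl⁻]^2 = s · (2s)^2 = 4s^3 = 7.66×10⁻⁶
s = 1.24×10⁻² mol L⁻¹
[Pb²⁺] = s = 1.24×10⁻² mol L⁻¹

1.24×10⁻² M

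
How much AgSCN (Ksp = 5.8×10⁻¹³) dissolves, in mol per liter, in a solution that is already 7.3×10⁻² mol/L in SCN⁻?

7.9×10⁻¹² M

AgSCN(s) ⇌ Ag⁺(aq) + SCN⁻(aq)
Let s be the solubility of AgSCN here. The common ion gives [SCN⁻] ≈ 7.3×10⁻² mol/L, and [Ag⁺] = s.
Ksp = [Ag⁺][SCN⁻] = s(7.3×10⁻²)
s = 5.8×10⁻¹³ / (7.3×10⁻²) = 7.9×10⁻¹²
s = 7.9×10⁻¹² mol/L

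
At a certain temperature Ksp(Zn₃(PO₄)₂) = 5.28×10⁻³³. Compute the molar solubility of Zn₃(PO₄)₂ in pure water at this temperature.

1.37×10⁻⁷ M

Zn₃(PO₄)₂(s) ⇌ 3 Zn²⁺(aq) + 2 PO₄³⁻(aq)
For each mole of Zn₃(PO₄)₂ that dissolves per liter, [Zn²⁺] = 3s and [PO₄³⁻] = 2s; let s denote this solubility.
Ksp = [Zn²⁺]^3[PO₄³⁻]^2 = (3s)^3 · (2s)^2 = 108s^5
108s^5 = 5.28×10⁻³³  ⇒  s^5 = 4.89×10⁻³⁵
s = (4.89×10⁻³⁵)^(1/5) = 1.37×10⁻⁷ mol L⁻¹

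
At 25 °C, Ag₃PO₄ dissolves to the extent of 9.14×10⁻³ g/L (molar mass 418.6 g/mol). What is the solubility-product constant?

Ksp = 6.14×10⁻¹⁸

Molar solubility s = (9.14×10⁻³ g/L) / (418.6 g/mol) = 2.1835×10⁻⁵ mol/L
Ag₃PO₄(s) ⇌ 3 Ag⁺(aq) + PO₄³⁻(aq)
For each mole of Ag₃PO₄ that dissolves per liter, [Ag⁺] = 3s and [PO₄³⁻] = s; let s denote this solubility.
Ksp = [Ag⁺]^3[PO₄³⁻] = (3s)^3 · s = 27s^4
Ksp = 27 × (2.1835×10⁻⁵)^4 = 6.14×10⁻¹⁸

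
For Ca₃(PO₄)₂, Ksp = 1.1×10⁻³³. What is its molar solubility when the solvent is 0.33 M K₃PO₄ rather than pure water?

Ca₃(PO₄)₂(s) ⇌ 3 Ca²⁺(aq) + 2 PO₄³⁻(aq)
The solution already contains PO₄³⁻ at 0.33 M. Let s be the molar solubility of Ca₃(PO₄)₂.
[PO₄³⁻] ≈ 0.33 M (common ion dominates); [Ca²⁺] = 3s.
Ksp = [Ca²⁺]^3[PO₄³⁻]^2 = (3s)^3(0.33)^2
(3s)^3 = 1.1×10⁻³³ / (0.33)^2 = 1.0×10⁻³²
s = 7.2×10⁻¹² M

7.2×10⁻¹² M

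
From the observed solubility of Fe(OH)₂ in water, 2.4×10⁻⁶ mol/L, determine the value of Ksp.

Fe(OH)₂(s) ⇌ Fe²⁺(aq) + 2 OH⁻(aq)
Let s be the molar solubility. Then [Fe²⁺] = s and [OH⁻] = 2s.
Ksp = [Fe²⁺][OH⁻]^2 = s · (2s)^2 = 4s^3
Ksp = 4 × (2.4×10⁻⁶)^3 = 5.5×10⁻¹⁷

Ksp = 5.5×10⁻¹⁷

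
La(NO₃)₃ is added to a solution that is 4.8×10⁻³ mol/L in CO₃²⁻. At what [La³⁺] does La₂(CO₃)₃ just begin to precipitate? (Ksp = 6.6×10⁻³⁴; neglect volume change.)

7.7×10⁻¹⁴ M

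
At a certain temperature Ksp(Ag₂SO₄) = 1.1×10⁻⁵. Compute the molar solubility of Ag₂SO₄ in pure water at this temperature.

1.4×10⁻² M

Ag₂SO₄(s) ⇌ 2 Ag⁺(aq) + SO₄²⁻(aq)
Call the molar solubility s, so that [Ag⁺] = 2s and [SO₄²⁻] = s.
Ksp = [Ag⁺]^2[SO₄²⁻] = (2s)^2 · s = 4s^3
4s^3 = 1.1×10⁻⁵  ⇒  s^3 = 2.8×10⁻⁶
s = 1.4×10⁻² M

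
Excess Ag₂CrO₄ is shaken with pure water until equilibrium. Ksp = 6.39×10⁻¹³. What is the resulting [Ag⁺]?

1.09×10⁻⁴ M

Ag₂CrO₄(s) ⇌ 2 Ag⁺(aq) + CrO₄²⁻(aq)
Call the molar solubility s, so that [Ag⁺] = 2s and [CrO₄²⁻] = s.
Ksp = [Ag⁺]^2[CrO₄²⁻] = (2s)^2 · s = 4s^3 = 6.39×10⁻¹³
s = 5.43×10⁻⁵ M
[Ag⁺] = 2s = 1.09×10⁻⁴ M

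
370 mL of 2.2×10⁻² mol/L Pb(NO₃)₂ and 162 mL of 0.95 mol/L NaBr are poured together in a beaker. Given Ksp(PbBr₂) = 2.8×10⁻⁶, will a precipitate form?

Total volume after mixing = 370 + 162 = 532 mL.
[Pb²⁺] = (2.2×10⁻²)(370)/532 = 1.5×10⁻² mol/L
[Br⁻] = (0.95)(162)/532 = 0.29 mol/L
Q = [Pb²⁺][Br⁻]^2 = 1.3×10⁻³
Because Q > Ksp (1.3×10⁻³ vs 2.8×10⁻⁶), a precipitate of PbBr₂ forms.

Yes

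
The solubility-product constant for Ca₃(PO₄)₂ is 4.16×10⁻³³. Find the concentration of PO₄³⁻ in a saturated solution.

Ca₃(PO₄)₂(s) ⇌ 3 Ca²⁺(aq) + 2 PO₄³⁻(aq)
If s mol/L of Ca₃(PO₄)₂ dissolves, [Ca²⁺] = 3s and [PO₄³⁻] = 2s.
Ksp = [Ca²⁺]^3[PO₄³⁻]^2 = (3s)^3 · (2s)^2 = 108s^5 = 4.16×10⁻³³
s = 1.31×10⁻⁷ M
[PO₄³⁻] = 2s = 2.62×10⁻⁷ M

2.62×10⁻⁷ M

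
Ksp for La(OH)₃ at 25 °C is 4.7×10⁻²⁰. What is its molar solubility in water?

6.5×10⁻⁶ M

La(OH)₃(s) ⇌ La³⁺(aq) + 3 OH⁻(aq)
For each mole of La(OH)₃ that dissolves per liter, [La³⁺] = s and [OH⁻] = 3s; let s denote this solubility.
Ksp = [La³⁺][OH⁻]^3 = s · (3s)^3 = 27s^4
27s^4 = 4.7×10⁻²⁰  ⇒  s^4 = 1.7×10⁻²¹
Taking the 4th root, s = 6.5×10⁻⁶ mol/L.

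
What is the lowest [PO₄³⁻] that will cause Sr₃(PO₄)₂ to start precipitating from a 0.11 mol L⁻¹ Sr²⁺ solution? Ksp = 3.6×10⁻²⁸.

The threshold for precipitation is Q = Ksp.
Sr₃(PO₄)₂(s) ⇌ 3 Sr²⁺(aq) + 2 PO₄³⁻(aq)
Ksp = [Sr²⁺]^3[PO₄³⁻]^2 = [PO₄³⁻]^2(0.11)^3
[PO₄³⁻]^2 = 3.6×10⁻²⁸ / (0.11)^3 = 2.7×10⁻²⁵
[PO₄³⁻] = 5.2×10⁻¹³ mol L⁻¹

5.2×10⁻¹³ M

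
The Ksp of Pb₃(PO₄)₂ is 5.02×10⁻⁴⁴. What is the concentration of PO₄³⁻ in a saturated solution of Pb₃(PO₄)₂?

Pb₃(PO₄)₂(s) ⇌ 3 Pb²⁺(aq) + 2 PO₄³⁻(aq)
With molar solubility s: [Pb²⁺] = 3s, [PO₄³⁻] = 2s.
Ksp = [Pb²⁺]^3[PO₄³⁻]^2 = (3s)^3 · (2s)^2 = 108s^5 = 5.02×10⁻⁴⁴
s = 8.58×10⁻¹⁰ mol/L
[PO₄³⁻] = 2s = 1.72×10⁻⁹ mol/L

1.72×10⁻⁹ M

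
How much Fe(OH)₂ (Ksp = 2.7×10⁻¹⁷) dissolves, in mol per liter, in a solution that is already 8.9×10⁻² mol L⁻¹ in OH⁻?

Fe(OH)₂(s) ⇌ Fe²⁺(aq) + 2 OH⁻(aq)
Let s be the solubility of Fe(OH)₂ here. The common ion gives [OH⁻] ≈ 8.9×10⁻² mol L⁻¹, and [Fe²⁺] = s.
Ksp = [Fe²⁺][OH⁻]^2 = s(8.9×10⁻²)^2
s = 2.7×10⁻¹⁷ / (8.9×10⁻²)^2 = 3.4×10⁻¹⁵
s = 3.4×10⁻¹⁵ mol L⁻¹

3.4×10⁻¹⁵ M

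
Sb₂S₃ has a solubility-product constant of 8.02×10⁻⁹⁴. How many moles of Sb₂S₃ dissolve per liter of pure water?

9.42×10⁻²⁰ M

Sb₂S₃(s) ⇌ 2 Sb³⁺(aq) + 3 S²⁻(aq)
For each mole of Sb₂S₃ that dissolves per liter, [Sb³⁺] = 2s and [S²⁻] = 3s; let s denote this solubility.
Ksp = [Sb³⁺]^2[S²⁻]^3 = (2s)^2 · (3s)^3 = 108s^5
108s^5 = 8.02×10⁻⁹⁴  ⇒  s^5 = 7.43×10⁻⁹⁶
s = (7.43×10⁻⁹⁶)^(1/5) = 9.42×10⁻²⁰ mol/L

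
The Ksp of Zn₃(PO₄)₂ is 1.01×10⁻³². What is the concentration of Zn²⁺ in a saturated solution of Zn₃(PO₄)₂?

4.69×10⁻⁷ M

Zn₃(PO₄)₂(s) ⇌ 3 Zn²⁺(aq) + 2 PO₄³⁻(aq)
Call the molar solubility s, so that [Zn²⁺] = 3s and [PO₄³⁻] = 2s.
Ksp = [Zn²⁺]^3[PO₄³⁻]^2 = (3s)^3 · (2s)^2 = 108s^5 = 1.01×10⁻³²
s = 1.56×10⁻⁷ mol/L
[Zn²⁺] = 3s = 4.69×10⁻⁷ mol/L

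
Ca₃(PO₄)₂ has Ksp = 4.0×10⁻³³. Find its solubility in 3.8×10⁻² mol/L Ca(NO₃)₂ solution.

4.3×10⁻¹⁵ M

Ca₃(PO₄)₂(s) ⇌ 3 Ca²⁺(aq) + 2 PO₄³⁻(aq)
With Ca²⁺ already at 3.8×10⁻² mol/L and s small, take [Ca²⁺] ≈ 3.8×10⁻² mol/L and [PO₄³⁻] = 2s.
Ksp = [Ca²⁺]^3[PO₄³⁻]^2 = (3.8×10⁻²)^3(2s)^2
(2s)^2 = 4.0×10⁻³³ / (3.8×10⁻²)^3 = 7.3×10⁻²⁹
s = 4.3×10⁻¹⁵ mol/L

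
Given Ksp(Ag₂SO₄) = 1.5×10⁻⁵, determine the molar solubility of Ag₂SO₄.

1.6×10⁻² M

Ag₂SO₄(s) ⇌ 2 Ag⁺(aq) + SO₄²⁻(aq)
For each mole of Ag₂SO₄ that dissolves per liter, [Ag⁺] = 2s and [SO₄²⁻] = s; let s denote this solubility.
Ksp = [Ag⁺]^2[SO₄²⁻] = (2s)^2 · s = 4s^3
4s^3 = 1.5×10⁻⁵  ⇒  s^3 = 3.8×10⁻⁶
s = 1.6×10⁻² mol L⁻¹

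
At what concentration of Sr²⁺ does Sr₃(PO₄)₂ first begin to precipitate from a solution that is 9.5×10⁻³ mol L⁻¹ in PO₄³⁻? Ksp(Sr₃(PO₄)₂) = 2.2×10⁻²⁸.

1.3×10⁻⁸ M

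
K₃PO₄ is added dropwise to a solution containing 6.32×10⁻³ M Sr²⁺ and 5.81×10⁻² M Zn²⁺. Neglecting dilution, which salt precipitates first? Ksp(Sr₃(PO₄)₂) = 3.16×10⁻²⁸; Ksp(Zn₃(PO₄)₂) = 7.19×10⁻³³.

Zn₃(PO₄)₂

A salt starts to precipitate once the ion product Q reaches its Ksp.
For Sr₃(PO₄)₂: [PO₄³⁻] = (Ksp/[Sr²⁺]^3)^(1/2) = 3.54×10⁻¹¹ M
For Zn₃(PO₄)₂: [PO₄³⁻] = (Ksp/[Zn²⁺]^3)^(1/2) = 6.05×10⁻¹⁵ M
Since Zn₃(PO₄)₂ needs less PO₄³⁻ to reach saturation, it precipitates first.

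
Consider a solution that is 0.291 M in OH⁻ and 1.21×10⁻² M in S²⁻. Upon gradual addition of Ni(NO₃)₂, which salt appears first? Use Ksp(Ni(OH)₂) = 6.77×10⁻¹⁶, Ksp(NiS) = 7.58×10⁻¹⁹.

Each salt precipitates once Q = Ksp for that salt.
For Ni(OH)₂: [Ni²⁺] = (Ksp/[OH⁻]^2) = 7.99×10⁻¹⁵ M
For NiS: [Ni²⁺] = (Ksp/[S²⁻]) = 6.26×10⁻¹⁷ M
NiS requires the lower [Ni²⁺], so it precipitates first.

NiS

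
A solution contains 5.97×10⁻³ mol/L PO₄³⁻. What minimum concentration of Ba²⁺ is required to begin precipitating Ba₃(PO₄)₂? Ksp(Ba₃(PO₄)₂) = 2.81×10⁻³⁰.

A salt starts to precipitate once the ion product Q reaches its Ksp.
Ba₃(PO₄)₂(s) ⇌ 3 Ba²⁺(aq) + 2 PO₄³⁻(aq)
Ksp = [Ba²⁺]^3[PO₄³⁻]^2 = [Ba²⁺]^3(5.97×10⁻³)^2
[Ba²⁺]^3 = 2.81×10⁻³⁰ / (5.97×10⁻³)^2 = 7.88×10⁻²⁶
[Ba²⁺] = 4.29×10⁻⁹ mol/L

4.29×10⁻⁹ M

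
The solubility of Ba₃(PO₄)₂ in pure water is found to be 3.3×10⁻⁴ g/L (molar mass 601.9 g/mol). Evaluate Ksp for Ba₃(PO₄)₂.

Ksp = 5.4×10⁻³⁰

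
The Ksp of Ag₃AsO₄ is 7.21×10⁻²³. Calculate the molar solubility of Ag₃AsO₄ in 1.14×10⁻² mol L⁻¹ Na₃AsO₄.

6.16×10⁻⁸ M

Ag₃AsO₄(s) ⇌ 3 Ag⁺(aq) + AsO₄³⁻(aq)
Let s be the solubility of Ag₃AsO₄ here. The common ion gives [AsO₄³⁻] ≈ 1.14×10⁻² mol L⁻¹, and [Ag⁺] = 3s.
Ksp = [Ag⁺]^3[AsO₄³⁻] = (3s)^3(1.14×10⁻²)
(3s)^3 = 7.21×10⁻²³ / (1.14×10⁻²) = 6.32×10⁻²¹
s = 6.16×10⁻⁸ mol L⁻¹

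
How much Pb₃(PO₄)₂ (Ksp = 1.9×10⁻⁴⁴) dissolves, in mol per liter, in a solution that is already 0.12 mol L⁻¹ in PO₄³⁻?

Pb₃(PO₄)₂(s) ⇌ 3 Pb²⁺(aq) + 2 PO₄³⁻(aq)
PO₄³⁻ is already present at 0.12 mol L⁻¹. If s mol/L of Pb₃(PO₄)₂ dissolves, [Pb²⁺] = 3s while [PO₄³⁻] ≈ 0.12 mol L⁻¹.
Ksp = [Pb²⁺]^3[PO₄³⁻]^2 = (3s)^3(0.12)^2
(3s)^3 = 1.9×10⁻⁴⁴ / (0.12)^2 = 1.3×10⁻⁴²
s = 3.7×10⁻¹⁵ mol L⁻¹

3.7×10⁻¹⁵ M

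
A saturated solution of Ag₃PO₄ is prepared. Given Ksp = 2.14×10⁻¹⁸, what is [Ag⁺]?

Ag₃PO₄(s) ⇌ 3 Ag⁺(aq) + PO₄³⁻(aq)
Call the molar solubility s, so that [Ag⁺] = 3s and [PO₄³⁻] = s.
Ksp = [Ag⁺]^3[PO₄³⁻] = (3s)^3 · s = 27s^4 = 2.14×10⁻¹⁸
s = 1.68×10⁻⁵ mol L⁻¹
[Ag⁺] = 3s = 5.03×10⁻⁵ mol L⁻¹

5.03×10⁻⁵ M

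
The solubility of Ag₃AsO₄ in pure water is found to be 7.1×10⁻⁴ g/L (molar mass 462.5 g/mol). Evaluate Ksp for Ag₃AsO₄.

Ksp = 1.5×10⁻²²

s = (7.1×10⁻⁴ g L⁻¹)/(462.5 g mol⁻¹) = 1.535×10⁻⁶ M
Ag₃AsO₄(s) ⇌ 3 Ag⁺(aq) + AsO₄³⁻(aq)
If s mol/L of Ag₃AsO₄ dissolves, [Ag⁺] = 3s and [AsO₄³⁻] = s.
Ksp = [Ag⁺]^3[AsO₄³⁻] = (3s)^3 · s = 27s^4
Ksp = 27 × (1.535×10⁻⁶)^4 = 1.5×10⁻²²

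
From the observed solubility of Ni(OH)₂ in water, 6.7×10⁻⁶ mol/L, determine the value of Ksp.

Ksp = 1.2×10⁻¹⁵

Ni(OH)₂(s) ⇌ Ni²⁺(aq) + 2 OH⁻(aq)
For each mole of Ni(OH)₂ that dissolves per liter, [Ni²⁺] = s and [OH⁻] = 2s; let s denote this solubility.
Ksp = [Ni²⁺][OH⁻]^2 = s · (2s)^2 = 4s^3
Ksp = 4 × (6.7×10⁻⁶)^3 = 1.2×10⁻¹⁵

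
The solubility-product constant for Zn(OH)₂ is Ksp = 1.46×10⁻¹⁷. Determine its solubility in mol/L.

Zn(OH)₂(s) ⇌ Zn²⁺(aq) + 2 OH⁻(aq)
Let s be the molar solubility. Then [Zn²⁺] = s and [OH⁻] = 2s.
Ksp = [Zn²⁺][OH⁻]^2 = s · (2s)^2 = 4s^3
4s^3 = 1.46×10⁻¹⁷  ⇒  s^3 = 3.65×10⁻¹⁸
s = 1.54×10⁻⁶ mol/L

1.54×10⁻⁶ M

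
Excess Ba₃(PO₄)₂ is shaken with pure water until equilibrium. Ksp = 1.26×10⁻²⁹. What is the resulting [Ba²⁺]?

Ba₃(PO₄)₂(s) ⇌ 3 Ba²⁺(aq) + 2 PO₄³⁻(aq)
Let s be the molar solubility. Then [Ba²⁺] = 3s and [PO₄³⁻] = 2s.
Ksp = [Ba²⁺]^3[PO₄³⁻]^2 = (3s)^3 · (2s)^2 = 108s^5 = 1.26×10⁻²⁹
s = 6.51×10⁻⁷ mol/L
[Ba²⁺] = 3s = 1.95×10⁻⁶ mol/L

1.95×10⁻⁶ M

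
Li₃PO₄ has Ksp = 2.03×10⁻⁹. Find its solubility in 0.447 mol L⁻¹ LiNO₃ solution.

2.27×10⁻⁸ M

Li₃PO₄(s) ⇌ 3 Li⁺(aq) + PO₄³⁻(aq)
Let s be the solubility of Li₃PO₄ here. The common ion gives [Li⁺] ≈ 0.447 mol L⁻¹, and [PO₄³⁻] = s.
Ksp = [Li⁺]^3[PO₄³⁻] = (0.447)^3s
s = 2.03×10⁻⁹ / (0.447)^3 = 2.27×10⁻⁸
s = 2.27×10⁻⁸ mol L⁻¹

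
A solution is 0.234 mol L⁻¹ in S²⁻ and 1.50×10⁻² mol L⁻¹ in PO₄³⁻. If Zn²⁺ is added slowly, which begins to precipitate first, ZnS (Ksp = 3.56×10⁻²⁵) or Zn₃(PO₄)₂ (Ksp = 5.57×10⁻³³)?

The threshold for precipitation is Q = Ksp.
For ZnS: [Zn²⁺] = (Ksp/[S²⁻]) = 1.52×10⁻²⁴ mol L⁻¹
For Zn₃(PO₄)₂: [Zn²⁺] = (Ksp/[PO₄³⁻]^2)^(1/3) = 2.91×10⁻¹⁰ mol L⁻¹
ZnS requires the lower [Zn²⁺], so it precipitates first.

ZnS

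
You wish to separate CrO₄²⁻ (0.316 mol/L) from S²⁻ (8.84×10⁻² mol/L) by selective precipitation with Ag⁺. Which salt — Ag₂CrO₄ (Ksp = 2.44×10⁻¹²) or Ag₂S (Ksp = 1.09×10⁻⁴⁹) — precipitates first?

The threshold for precipitation is Q = Ksp.
For Ag₂CrO₄: [Ag⁺] = (Ksp/[CrO₄²⁻])^(1/2) = 2.78×10⁻⁶ mol/L
For Ag₂S: [Ag⁺] = (Ksp/[S²⁻])^(1/2) = 1.11×10⁻²⁴ mol/L
The smaller threshold [Ag⁺] is reached first, so Ag₂S precipitates first.

Ag₂S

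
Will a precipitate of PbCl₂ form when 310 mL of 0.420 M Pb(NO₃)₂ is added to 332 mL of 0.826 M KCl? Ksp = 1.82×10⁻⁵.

Yes

Total volume after mixing = 310 + 332 = 642 mL.
[Pb²⁺] = (0.420)(310)/642 = 0.203 M
[Cl⁻] = (0.826)(332)/642 = 0.427 M
Q = [Pb²⁺][Cl⁻]^2 = 3.70×10⁻²
Q = 3.70×10⁻² > Ksp = 1.82×10⁻⁵, so the solution is supersaturated and PbCl₂ precipitates.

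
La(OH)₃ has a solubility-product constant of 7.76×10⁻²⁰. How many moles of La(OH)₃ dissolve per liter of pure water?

7.32×10⁻⁶ M

La(OH)₃(s) ⇌ La³⁺(aq) + 3 OH⁻(aq)
With molar solubility s: [La³⁺] = s, [OH⁻] = 3s.
Ksp = [La³⁺][OH⁻]^3 = s · (3s)^3 = 27s^4
27s^4 = 7.76×10⁻²⁰  ⇒  s^4 = 2.87×10⁻²¹
s = (2.87×10⁻²¹)^(1/4) = 7.32×10⁻⁶ M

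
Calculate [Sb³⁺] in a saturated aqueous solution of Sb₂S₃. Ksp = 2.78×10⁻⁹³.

Sb₂S₃(s) ⇌ 2 Sb³⁺(aq) + 3 S²⁻(aq)
If s mol/L of Sb₂S₃ dissolves, [Sb³⁺] = 2s and [S²⁻] = 3s.
Ksp = [Sb³⁺]^2[S²⁻]^3 = (2s)^2 · (3s)^3 = 108s^5 = 2.78×10⁻⁹³
s = 1.21×10⁻¹⁹ M
[Sb³⁺] = 2s = 2.42×10⁻¹⁹ M

2.42×10⁻¹⁹ M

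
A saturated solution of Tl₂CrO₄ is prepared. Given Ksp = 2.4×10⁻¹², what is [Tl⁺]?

Tl₂CrO₄(s) ⇌ 2 Tl⁺(aq) + CrO₄²⁻(aq)
Call the molar solubility s, so that [Tl⁺] = 2s and [CrO₄²⁻] = s.
Ksp = [Tl⁺]^2[CrO₄²⁻] = (2s)^2 · s = 4s^3 = 2.4×10⁻¹²
s = 8.4×10⁻⁵ M
[Tl⁺] = 2s = 1.7×10⁻⁴ M

1.7×10⁻⁴ M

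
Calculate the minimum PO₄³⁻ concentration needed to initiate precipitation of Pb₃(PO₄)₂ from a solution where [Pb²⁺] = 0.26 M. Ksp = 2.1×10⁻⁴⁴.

Each salt precipitates once Q = Ksp for that salt.
Pb₃(PO₄)₂(s) ⇌ 3 Pb²⁺(aq) + 2 PO₄³⁻(aq)
Ksp = [Pb²⁺]^3[PO₄³⁻]^2 = [PO₄³⁻]^2(0.26)^3
[PO₄³⁻]^2 = 2.1×10⁻⁴⁴ / (0.26)^3 = 1.2×10⁻⁴²
[PO₄³⁻] = 1.1×10⁻²¹ M

1.1×10⁻²¹ M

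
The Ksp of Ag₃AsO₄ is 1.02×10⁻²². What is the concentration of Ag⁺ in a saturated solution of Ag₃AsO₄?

4.18×10⁻⁶ M

Ag₃AsO₄(s) ⇌ 3 Ag⁺(aq) + AsO₄³⁻(aq)
With molar solubility s: [Ag⁺] = 3s, [AsO₄³⁻] = s.
Ksp = [Ag⁺]^3[AsO₄³⁻] = (3s)^3 · s = 27s^4 = 1.02×10⁻²²
s = 1.39×10⁻⁶ mol L⁻¹
[Ag⁺] = 3s = 4.18×10⁻⁶ mol L⁻¹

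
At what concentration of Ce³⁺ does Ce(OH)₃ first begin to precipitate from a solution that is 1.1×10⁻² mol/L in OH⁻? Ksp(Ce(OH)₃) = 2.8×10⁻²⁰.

2.1×10⁻¹⁴ M

Precipitation of each salt begins when its ion product equals Ksp.
Ce(OH)₃(s) ⇌ Ce³⁺(aq) + 3 OH⁻(aq)
Ksp = [Ce³⁺][OH⁻]^3 = [Ce³⁺](1.1×10⁻²)^3
[Ce³⁺] = 2.8×10⁻²⁰ / (1.1×10⁻²)^3 = 2.1×10⁻¹⁴
[Ce³⁺] = 2.1×10⁻¹⁴ mol/L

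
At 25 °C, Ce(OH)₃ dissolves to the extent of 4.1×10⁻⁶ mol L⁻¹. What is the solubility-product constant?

Ce(OH)₃(s) ⇌ Ce³⁺(aq) + 3 OH⁻(aq)
Call the molar solubility s, so that [Ce³⁺] = s and [OH⁻] = 3s.
Ksp = [Ce³⁺][OH⁻]^3 = s · (3s)^3 = 27s^4
Ksp = 27 × (4.1×10⁻⁶)^4 = 7.6×10⁻²¹

Ksp = 7.6×10⁻²¹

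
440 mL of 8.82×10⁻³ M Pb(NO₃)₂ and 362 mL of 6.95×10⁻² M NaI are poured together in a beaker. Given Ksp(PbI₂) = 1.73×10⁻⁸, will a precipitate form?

The combined volume is 802 mL.
[Pb²⁺] = (8.82×10⁻³)(440)/802 = 4.84×10⁻³ M
[I⁻] = (6.95×10⁻²)(362)/802 = 3.14×10⁻² M
Q = [Pb²⁺][I⁻]^2 = 4.76×10⁻⁶
Because Q > Ksp (4.76×10⁻⁶ vs 1.73×10⁻⁸), a precipitate of PbI₂ forms.

Yes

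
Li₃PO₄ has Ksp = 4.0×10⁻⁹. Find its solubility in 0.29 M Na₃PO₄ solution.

8.0×10⁻⁴ M

Li₃PO₄(s) ⇌ 3 Li⁺(aq) + PO₄³⁻(aq)
With PO₄³⁻ already at 0.29 M and s small, take [PO₄³⁻] ≈ 0.29 M and [Li⁺] = 3s.
Ksp = [Li⁺]^3[PO₄³⁻] = (3s)^3(0.29)
(3s)^3 = 4.0×10⁻⁹ / (0.29) = 1.4×10⁻⁸
s = 8.0×10⁻⁴ M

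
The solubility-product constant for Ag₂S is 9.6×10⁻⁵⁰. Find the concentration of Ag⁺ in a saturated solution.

Ag₂S(s) ⇌ 2 Ag⁺(aq) + S²⁻(aq)
If s mol/L of Ag₂S dissolves, [Ag⁺] = 2s and [S²⁻] = s.
Ksp = [Ag⁺]^2[S²⁻] = (2s)^2 · s = 4s^3 = 9.6×10⁻⁵⁰
s = 2.9×10⁻¹⁷ M
[Ag⁺] = 2s = 5.8×10⁻¹⁷ M

5.8×10⁻¹⁷ M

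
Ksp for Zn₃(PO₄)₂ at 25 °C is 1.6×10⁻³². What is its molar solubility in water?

1.7×10⁻⁷ M

Zn₃(PO₄)₂(s) ⇌ 3 Zn²⁺(aq) + 2 PO₄³⁻(aq)
Call the molar solubility s, so that [Zn²⁺] = 3s and [PO₄³⁻] = 2s.
Ksp = [Zn²⁺]^3[PO₄³⁻]^2 = (3s)^3 · (2s)^2 = 108s^5
108s^5 = 1.6×10⁻³²  ⇒  s^5 = 1.5×10⁻³⁴
s = 1.7×10⁻⁷ M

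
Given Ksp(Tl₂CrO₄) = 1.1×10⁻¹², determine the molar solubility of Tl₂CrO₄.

6.5×10⁻⁵ M

Tl₂CrO₄(s) ⇌ 2 Tl⁺(aq) + CrO₄²⁻(aq)
If s mol/L of Tl₂CrO₄ dissolves, [Tl⁺] = 2s and [CrO₄²⁻] = s.
Ksp = [Tl⁺]^2[CrO₄²⁻] = (2s)^2 · s = 4s^3
4s^3 = 1.1×10⁻¹²  ⇒  s^3 = 2.8×10⁻¹³
s = (2.8×10⁻¹³)^(1/3) = 6.5×10⁻⁵ mol L⁻¹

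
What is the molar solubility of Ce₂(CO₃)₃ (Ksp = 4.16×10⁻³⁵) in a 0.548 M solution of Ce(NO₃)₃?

1.72×10⁻¹² M

Ce₂(CO₃)₃(s) ⇌ 2 Ce³⁺(aq) + 3 CO₃²⁻(aq)
With Ce³⁺ already at 0.548 M and s small, take [Ce³⁺] ≈ 0.548 M and [CO₃²⁻] = 3s.
Ksp = [Ce³⁺]^2[CO₃²⁻]^3 = (0.548)^2(3s)^3
(3s)^3 = 4.16×10⁻³⁵ / (0.548)^2 = 1.39×10⁻³⁴
s = 1.72×10⁻¹² M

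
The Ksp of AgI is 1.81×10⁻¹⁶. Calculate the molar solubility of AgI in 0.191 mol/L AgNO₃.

AgI(s) ⇌ Ag⁺(aq) + I⁻(aq)
Let s be the solubility of AgI here. The common ion gives [Ag⁺] ≈ 0.191 mol/L, and [I⁻] = s.
Ksp = [Ag⁺][I⁻] = (0.191)s
s = 1.81×10⁻¹⁶ / (0.191) = 9.48×10⁻¹⁶
s = 9.48×10⁻¹⁶ mol/L

9.48×10⁻¹⁶ M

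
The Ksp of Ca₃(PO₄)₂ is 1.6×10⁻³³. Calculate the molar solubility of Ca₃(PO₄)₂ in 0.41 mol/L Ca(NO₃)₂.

7.6×10⁻¹⁷ M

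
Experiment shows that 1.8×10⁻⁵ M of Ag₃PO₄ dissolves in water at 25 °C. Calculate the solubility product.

Ksp = 2.8×10⁻¹⁸

Ag₃PO₄(s) ⇌ 3 Ag⁺(aq) + PO₄³⁻(aq)
Let s be the molar solubility. Then [Ag⁺] = 3s and [PO₄³⁻] = s.
Ksp = [Ag⁺]^3[PO₄³⁻] = (3s)^3 · s = 27s^4
Ksp = 27 × (1.8×10⁻⁵)^4 = 2.8×10⁻¹⁸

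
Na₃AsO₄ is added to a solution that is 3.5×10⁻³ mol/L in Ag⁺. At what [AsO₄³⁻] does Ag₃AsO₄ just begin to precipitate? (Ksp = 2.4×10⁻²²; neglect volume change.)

5.6×10⁻¹⁵ M

Precipitation of each salt begins when its ion product equals Ksp.
Ag₃AsO₄(s) ⇌ 3 Ag⁺(aq) + AsO₄³⁻(aq)
Ksp = [Ag⁺]^3[AsO₄³⁻] = [AsO₄³⁻](3.5×10⁻³)^3
[AsO₄³⁻] = 2.4×10⁻²² / (3.5×10⁻³)^3 = 5.6×10⁻¹⁵
[AsO₄³⁻] = 5.6×10⁻¹⁵ mol/L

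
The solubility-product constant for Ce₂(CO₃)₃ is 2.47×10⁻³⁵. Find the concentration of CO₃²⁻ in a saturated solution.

Ce₂(CO₃)₃(s) ⇌ 2 Ce³⁺(aq) + 3 CO₃²⁻(aq)
With molar solubility s: [Ce³⁺] = 2s, [CO₃²⁻] = 3s.
Ksp = [Ce³⁺]^2[CO₃²⁻]^3 = (2s)^2 · (3s)^3 = 108s^5 = 2.47×10⁻³⁵
s = 4.70×10⁻⁸ M
[CO₃²⁻] = 3s = 1.41×10⁻⁷ M

1.41×10⁻⁷ M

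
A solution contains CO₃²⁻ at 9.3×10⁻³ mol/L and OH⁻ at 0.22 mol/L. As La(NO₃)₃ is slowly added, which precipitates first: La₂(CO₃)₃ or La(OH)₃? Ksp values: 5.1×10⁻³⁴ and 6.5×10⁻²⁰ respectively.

La(OH)₃

Precipitation of each salt begins when its ion product equals Ksp.
For La₂(CO₃)₃: [La³⁺] = (Ksp/[CO₃²⁻]^3)^(1/2) = 2.5×10⁻¹⁴ mol/L
For La(OH)₃: [La³⁺] = (Ksp/[OH⁻]^3) = 6.1×10⁻¹⁸ mol/L
The smaller threshold [La³⁺] is reached first, so La(OH)₃ precipitates first.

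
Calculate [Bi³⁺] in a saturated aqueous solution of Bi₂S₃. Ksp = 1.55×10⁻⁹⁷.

3.41×10⁻²⁰ M

Bi₂S₃(s) ⇌ 2 Bi³⁺(aq) + 3 S²⁻(aq)
With molar solubility s: [Bi³⁺] = 2s, [S²⁻] = 3s.
Ksp = [Bi³⁺]^2[S²⁻]^3 = (2s)^2 · (3s)^3 = 108s^5 = 1.55×10⁻⁹⁷
s = 1.70×10⁻²⁰ mol L⁻¹
[Bi³⁺] = 2s = 3.41×10⁻²⁰ mol L⁻¹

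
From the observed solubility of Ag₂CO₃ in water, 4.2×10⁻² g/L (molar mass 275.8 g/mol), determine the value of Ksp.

Ksp = 1.4×10⁻¹¹

s = (4.2×10⁻² g L⁻¹)/(275.8 g mol⁻¹) = 1.523×10⁻⁴ M
Ag₂CO₃(s) ⇌ 2 Ag⁺(aq) + CO₃²⁻(aq)
Call the molar solubility s, so that [Ag⁺] = 2s and [CO₃²⁻] = s.
Ksp = [Ag⁺]^2[CO₃²⁻] = (2s)^2 · s = 4s^3
Ksp = 4 × (1.523×10⁻⁴)^3 = 1.4×10⁻¹¹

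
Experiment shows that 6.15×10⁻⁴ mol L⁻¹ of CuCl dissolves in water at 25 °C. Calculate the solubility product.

Ksp = 3.78×10⁻⁷

CuCl(s) ⇌ Cu⁺(aq) + Cl⁻(aq)
Let s be the molar solubility. Then [Cu⁺] = s and [Cl⁻] = s.
Ksp = [Cu⁺][Cl⁻] = s · s = s^2
Ksp = (6.15×10⁻⁴)^2 = 3.78×10⁻⁷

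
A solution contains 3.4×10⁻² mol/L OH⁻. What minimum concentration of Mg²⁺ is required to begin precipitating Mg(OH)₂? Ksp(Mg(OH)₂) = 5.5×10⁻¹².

A salt starts to precipitate once the ion product Q reaches its Ksp.
Mg(OH)₂(s) ⇌ Mg²⁺(aq) + 2 OH⁻(aq)
Ksp = [Mg²⁺][OH⁻]^2 = [Mg²⁺](3.4×10⁻²)^2
[Mg²⁺] = 5.5×10⁻¹² / (3.4×10⁻²)^2 = 4.8×10⁻⁹
[Mg²⁺] = 4.8×10⁻⁹ mol/L

4.8×10⁻⁹ M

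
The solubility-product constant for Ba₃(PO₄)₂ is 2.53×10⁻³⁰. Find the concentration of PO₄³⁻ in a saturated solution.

9.44×10⁻⁷ M

Ba₃(PO₄)₂(s) ⇌ 3 Ba²⁺(aq) + 2 PO₄³⁻(aq)
Let s be the molar solubility. Then [Ba²⁺] = 3s and [PO₄³⁻] = 2s.
Ksp = [Ba²⁺]^3[PO₄³⁻]^2 = (3s)^3 · (2s)^2 = 108s^5 = 2.53×10⁻³⁰
s = 4.72×10⁻⁷ M
[PO₄³⁻] = 2s = 9.44×10⁻⁷ M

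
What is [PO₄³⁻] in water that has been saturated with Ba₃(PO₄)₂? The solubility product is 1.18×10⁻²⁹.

1.28×10⁻⁶ M

Ba₃(PO₄)₂(s) ⇌ 3 Ba²⁺(aq) + 2 PO₄³⁻(aq)
With molar solubility s: [Ba²⁺] = 3s, [PO₄³⁻] = 2s.
Ksp = [Ba²⁺]^3[PO₄³⁻]^2 = (3s)^3 · (2s)^2 = 108s^5 = 1.18×10⁻²⁹
s = 6.42×10⁻⁷ mol/L
[PO₄³⁻] = 2s = 1.28×10⁻⁶ mol/L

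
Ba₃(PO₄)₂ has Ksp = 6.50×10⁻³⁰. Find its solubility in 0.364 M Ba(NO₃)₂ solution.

Ba₃(PO₄)₂(s) ⇌ 3 Ba²⁺(aq) + 2 PO₄³⁻(aq)
Ba²⁺ is already present at 0.364 M. If s mol/L of Ba₃(PO₄)₂ dissolves, [PO₄³⁻] = 2s while [Ba²⁺] ≈ 0.364 M.
Ksp = [Ba²⁺]^3[PO₄³⁻]^2 = (0.364)^3(2s)^2
(2s)^2 = 6.50×10⁻³⁰ / (0.364)^3 = 1.35×10⁻²⁸
s = 5.80×10⁻¹⁵ M

5.80×10⁻¹⁵ M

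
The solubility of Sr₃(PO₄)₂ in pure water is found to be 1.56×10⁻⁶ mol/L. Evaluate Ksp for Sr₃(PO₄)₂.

Sr₃(PO₄)₂(s) ⇌ 3 Sr²⁺(aq) + 2 PO₄³⁻(aq)
Call the molar solubility s, so that [Sr²⁺] = 3s and [PO₄³⁻] = 2s.
Ksp = [Sr²⁺]^3[PO₄³⁻]^2 = (3s)^3 · (2s)^2 = 108s^5
Ksp = 108 × (1.56×10⁻⁶)^5 = 9.98×10⁻²⁸

Ksp = 9.98×10⁻²⁸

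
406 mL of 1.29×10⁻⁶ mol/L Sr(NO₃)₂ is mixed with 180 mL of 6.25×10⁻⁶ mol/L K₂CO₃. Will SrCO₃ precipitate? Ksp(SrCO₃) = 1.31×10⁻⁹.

No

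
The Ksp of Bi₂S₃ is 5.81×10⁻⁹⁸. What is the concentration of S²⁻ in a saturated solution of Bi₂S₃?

4.20×10⁻²⁰ M

Bi₂S₃(s) ⇌ 2 Bi³⁺(aq) + 3 S²⁻(aq)
For each mole of Bi₂S₃ that dissolves per liter, [Bi³⁺] = 2s and [S²⁻] = 3s; let s denote this solubility.
Ksp = [Bi³⁺]^2[S²⁻]^3 = (2s)^2 · (3s)^3 = 108s^5 = 5.81×10⁻⁹⁸
s = 1.40×10⁻²⁰ M
[S²⁻] = 3s = 4.20×10⁻²⁰ M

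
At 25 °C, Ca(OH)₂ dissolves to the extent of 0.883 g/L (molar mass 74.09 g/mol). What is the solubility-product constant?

Ksp = 6.77×10⁻⁶

Molar solubility s = (0.883 g/L) / (74.09 g/mol) = 1.1918×10⁻² mol/L
Ca(OH)₂(s) ⇌ Ca²⁺(aq) + 2 OH⁻(aq)
For each mole of Ca(OH)₂ that dissolves per liter, [Ca²⁺] = s and [OH⁻] = 2s; let s denote this solubility.
Ksp = [Ca²⁺][OH⁻]^2 = s · (2s)^2 = 4s^3
Ksp = 4 × (1.1918×10⁻²)^3 = 6.77×10⁻⁶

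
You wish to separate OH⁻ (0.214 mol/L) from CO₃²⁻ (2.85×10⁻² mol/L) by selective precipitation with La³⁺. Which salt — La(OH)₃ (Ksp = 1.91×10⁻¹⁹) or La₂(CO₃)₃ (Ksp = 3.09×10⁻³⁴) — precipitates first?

The threshold for precipitation is Q = Ksp.
For La(OH)₃: [La³⁺] = (Ksp/[OH⁻]^3) = 1.95×10⁻¹⁷ mol/L
For La₂(CO₃)₃: [La³⁺] = (Ksp/[CO₃²⁻]^3)^(1/2) = 3.65×10⁻¹⁵ mol/L
Since La(OH)₃ needs less La³⁺ to reach saturation, it precipitates first.

La(OH)₃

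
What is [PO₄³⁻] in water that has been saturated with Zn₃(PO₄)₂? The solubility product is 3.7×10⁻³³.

2.6×10⁻⁷ M

Zn₃(PO₄)₂(s) ⇌ 3 Zn²⁺(aq) + 2 PO₄³⁻(aq)
Call the molar solubility s, so that [Zn²⁺] = 3s and [PO₄³⁻] = 2s.
Ksp = [Zn²⁺]^3[PO₄³⁻]^2 = (3s)^3 · (2s)^2 = 108s^5 = 3.7×10⁻³³
s = 1.3×10⁻⁷ M
[PO₄³⁻] = 2s = 2.6×10⁻⁷ M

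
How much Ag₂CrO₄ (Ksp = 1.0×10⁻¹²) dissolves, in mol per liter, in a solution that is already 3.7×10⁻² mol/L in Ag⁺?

Ag₂CrO₄(s) ⇌ 2 Ag⁺(aq) + CrO₄²⁻(aq)
Ag⁺ is already present at 3.7×10⁻² mol/L. If s mol/L of Ag₂CrO₄ dissolves, [CrO₄²⁻] = s while [Ag⁺] ≈ 3.7×10⁻² mol/L.
Ksp = [Ag⁺]^2[CrO₄²⁻] = (3.7×10⁻²)^2s
s = 1.0×10⁻¹² / (3.7×10⁻²)^2 = 7.3×10⁻¹⁰
s = 7.3×10⁻¹⁰ mol/L

7.3×10⁻¹⁰ M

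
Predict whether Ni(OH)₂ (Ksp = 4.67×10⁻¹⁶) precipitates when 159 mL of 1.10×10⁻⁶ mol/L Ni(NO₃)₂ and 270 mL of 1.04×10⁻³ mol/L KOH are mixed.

Yes

The combined volume is 429 mL.
[Ni²⁺] = (1.10×10⁻⁶)(159)/429 = 4.08×10⁻⁷ mol/L
[OH⁻] = (1.04×10⁻³)(270)/429 = 6.55×10⁻⁴ mol/L
Q = [Ni²⁺][OH⁻]^2 = 1.75×10⁻¹³
Because Q > Ksp (1.75×10⁻¹³ vs 4.67×10⁻¹⁶), a precipitate of Ni(OH)₂ forms.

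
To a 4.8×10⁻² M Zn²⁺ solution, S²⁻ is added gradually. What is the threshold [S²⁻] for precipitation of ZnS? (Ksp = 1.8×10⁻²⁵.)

A salt starts to precipitate once the ion product Q reaches its Ksp.
ZnS(s) ⇌ Zn²⁺(aq) + S²⁻(aq)
Ksp = [Zn²⁺][S²⁻] = [S²⁻](4.8×10⁻²)
[S²⁻] = 1.8×10⁻²⁵ / (4.8×10⁻²) = 3.8×10⁻²⁴
[S²⁻] = 3.8×10⁻²⁴ M

3.8×10⁻²⁴ M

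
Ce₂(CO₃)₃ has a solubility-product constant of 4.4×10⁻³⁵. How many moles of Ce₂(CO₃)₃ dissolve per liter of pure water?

5.3×10⁻⁸ M

Ce₂(CO₃)₃(s) ⇌ 2 Ce³⁺(aq) + 3 CO₃²⁻(aq)
Call the molar solubility s, so that [Ce³⁺] = 2s and [CO₃²⁻] = 3s.
Ksp = [Ce³⁺]^2[CO₃²⁻]^3 = (2s)^2 · (3s)^3 = 108s^5
108s^5 = 4.4×10⁻³⁵  ⇒  s^5 = 4.1×10⁻³⁷
s = (4.1×10⁻³⁷)^(1/5) = 5.3×10⁻⁸ mol L⁻¹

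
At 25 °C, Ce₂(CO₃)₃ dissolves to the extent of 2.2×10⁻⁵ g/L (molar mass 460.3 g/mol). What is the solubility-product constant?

Molar solubility s = (2.2×10⁻⁵ g/L) / (460.3 g/mol) = 4.779×10⁻⁸ mol/L
Ce₂(CO₃)₃(s) ⇌ 2 Ce³⁺(aq) + 3 CO₃²⁻(aq)
Call the molar solubility s, so that [Ce³⁺] = 2s and [CO₃²⁻] = 3s.
Ksp = [Ce³⁺]^2[CO₃²⁻]^3 = (2s)^2 · (3s)^3 = 108s^5
Ksp = 108 × (4.779×10⁻⁸)^5 = 2.7×10⁻³⁵

Ksp = 2.7×10⁻³⁵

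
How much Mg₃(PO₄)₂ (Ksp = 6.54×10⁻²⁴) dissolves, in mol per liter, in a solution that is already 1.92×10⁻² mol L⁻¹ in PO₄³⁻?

Mg₃(PO₄)₂(s) ⇌ 3 Mg²⁺(aq) + 2 PO₄³⁻(aq)
With PO₄³⁻ already at 1.92×10⁻² mol L⁻¹ and s small, take [PO₄³⁻] ≈ 1.92×10⁻² mol L⁻¹ and [Mg²⁺] = 3s.
Ksp = [Mg²⁺]^3[PO₄³⁻]^2 = (3s)^3(1.92×10⁻²)^2
(3s)^3 = 6.54×10⁻²⁴ / (1.92×10⁻²)^2 = 1.77×10⁻²⁰
s = 8.69×10⁻⁸ mol L⁻¹

8.69×10⁻⁸ M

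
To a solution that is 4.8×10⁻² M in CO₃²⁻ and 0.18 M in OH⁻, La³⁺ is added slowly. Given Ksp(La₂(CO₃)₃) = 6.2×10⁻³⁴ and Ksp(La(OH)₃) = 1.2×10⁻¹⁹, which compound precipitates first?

Each salt precipitates once Q = Ksp for that salt.
For La₂(CO₃)₃: [La³⁺] = (Ksp/[CO₃²⁻]^3)^(1/2) = 2.4×10⁻¹⁵ M
For La(OH)₃: [La³⁺] = (Ksp/[OH⁻]^3) = 2.1×10⁻¹⁷ M
Since La(OH)₃ needs less La³⁺ to reach saturation, it precipitates first.

La(OH)₃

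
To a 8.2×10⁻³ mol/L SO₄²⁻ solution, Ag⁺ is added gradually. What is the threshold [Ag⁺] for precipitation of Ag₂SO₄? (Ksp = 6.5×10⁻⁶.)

Precipitation begins when Q = Ksp.
Ag₂SO₄(s) ⇌ 2 Ag⁺(aq) + SO₄²⁻(aq)
Ksp = [Ag⁺]^2[SO₄²⁻] = [Ag⁺]^2(8.2×10⁻³)
[Ag⁺]^2 = 6.5×10⁻⁶ / (8.2×10⁻³) = 7.9×10⁻⁴
[Ag⁺] = 2.8×10⁻² mol/L

2.8×10⁻² M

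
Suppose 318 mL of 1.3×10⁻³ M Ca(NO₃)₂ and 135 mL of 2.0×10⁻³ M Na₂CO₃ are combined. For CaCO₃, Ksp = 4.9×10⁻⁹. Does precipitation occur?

Yes

The combined volume is 453 mL.
[Ca²⁺] = (1.3×10⁻³)(318)/453 = 9.1×10⁻⁴ M
[CO₃²⁻] = (2.0×10⁻³)(135)/453 = 6.0×10⁻⁴ M
Q = [Ca²⁺][CO₃²⁻] = 5.4×10⁻⁷
Because Q > Ksp (5.4×10⁻⁷ vs 4.9×10⁻⁹), a precipitate of CaCO₃ forms.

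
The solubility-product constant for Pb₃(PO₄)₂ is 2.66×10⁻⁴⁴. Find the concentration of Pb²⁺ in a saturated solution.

Pb₃(PO₄)₂(s) ⇌ 3 Pb²⁺(aq) + 2 PO₄³⁻(aq)
Call the molar solubility s, so that [Pb²⁺] = 3s and [PO₄³⁻] = 2s.
Ksp = [Pb²⁺]^3[PO₄³⁻]^2 = (3s)^3 · (2s)^2 = 108s^5 = 2.66×10⁻⁴⁴
s = 7.56×10⁻¹⁰ mol L⁻¹
[Pb²⁺] = 3s = 2.27×10⁻⁹ mol L⁻¹

2.27×10⁻⁹ M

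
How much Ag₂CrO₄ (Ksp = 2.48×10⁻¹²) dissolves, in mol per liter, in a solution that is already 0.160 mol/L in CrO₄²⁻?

1.97×10⁻⁶ M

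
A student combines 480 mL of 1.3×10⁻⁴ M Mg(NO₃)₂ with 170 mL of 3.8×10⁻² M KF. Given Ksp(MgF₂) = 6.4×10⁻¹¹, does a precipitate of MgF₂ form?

After mixing, V = 480 mL + 170 mL = 650 mL.
[Mg²⁺] = (1.3×10⁻⁴)(480)/650 = 9.6×10⁻⁵ M
[F⁻] = (3.8×10⁻²)(170)/650 = 9.9×10⁻³ M
Q = [Mg²⁺][F⁻]^2 = 9.5×10⁻⁹
Q = 9.5×10⁻⁹ > Ksp = 6.4×10⁻¹¹, so the solution is supersaturated and MgF₂ precipitates.

Yes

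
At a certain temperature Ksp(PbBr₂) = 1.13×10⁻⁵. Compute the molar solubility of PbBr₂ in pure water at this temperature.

PbBr₂(s) ⇌ Pb²⁺(aq) + 2 Br⁻(aq)
Call the molar solubility s, so that [Pb²⁺] = s and [Br⁻] = 2s.
Ksp = [Pb²⁺][Br⁻]^2 = s · (2s)^2 = 4s^3
4s^3 = 1.13×10⁻⁵  ⇒  s^3 = 2.83×10⁻⁶
s = 1.41×10⁻² M

1.41×10⁻² M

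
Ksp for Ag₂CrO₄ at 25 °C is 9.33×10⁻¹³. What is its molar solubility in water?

6.16×10⁻⁵ M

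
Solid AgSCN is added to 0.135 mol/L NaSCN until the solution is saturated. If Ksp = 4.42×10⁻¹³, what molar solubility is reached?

AgSCN(s) ⇌ Ag⁺(aq) + SCN⁻(aq)
With SCN⁻ already at 0.135 mol/L and s small, take [SCN⁻] ≈ 0.135 mol/L and [Ag⁺] = s.
Ksp = [Ag⁺][SCN⁻] = s(0.135)
s = 4.42×10⁻¹³ / (0.135) = 3.27×10⁻¹²
s = 3.27×10⁻¹² mol/L

3.27×10⁻¹² M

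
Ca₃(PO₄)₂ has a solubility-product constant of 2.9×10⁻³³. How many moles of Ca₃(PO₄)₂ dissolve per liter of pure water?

1.2×10⁻⁷ M

Ca₃(PO₄)₂(s) ⇌ 3 Ca²⁺(aq) + 2 PO₄³⁻(aq)
For each mole of Ca₃(PO₄)₂ that dissolves per liter, [Ca²⁺] = 3s and [PO₄³⁻] = 2s; let s denote this solubility.
Ksp = [Ca²⁺]^3[PO₄³⁻]^2 = (3s)^3 · (2s)^2 = 108s^5
108s^5 = 2.9×10⁻³³  ⇒  s^5 = 2.7×10⁻³⁵
s = 1.2×10⁻⁷ mol L⁻¹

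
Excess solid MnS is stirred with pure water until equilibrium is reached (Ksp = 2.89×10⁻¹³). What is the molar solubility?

MnS(s) ⇌ Mn²⁺(aq) + S²⁻(aq)
For each mole of MnS that dissolves per liter, [Mn²⁺] = s and [S²⁻] = s; let s denote this solubility.
Ksp = [Mn²⁺][S²⁻] = s · s = s^2
s^2 = 2.89×10⁻¹³
s = (2.89×10⁻¹³)^(1/2) = 5.38×10⁻⁷ mol L⁻¹

5.38×10⁻⁷ M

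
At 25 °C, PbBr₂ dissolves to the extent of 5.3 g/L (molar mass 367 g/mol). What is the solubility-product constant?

s = (5.3 g L⁻¹)/(367 g mol⁻¹) = 1.444×10⁻² M
PbBr₂(s) ⇌ Pb²⁺(aq) + 2 Br⁻(aq)
If s mol/L of PbBr₂ dissolves, [Pb²⁺] = s and [Br⁻] = 2s.
Ksp = [Pb²⁺][Br⁻]^2 = s · (2s)^2 = 4s^3
Ksp = 4 × (1.444×10⁻²)^3 = 1.2×10⁻⁵

Ksp = 1.2×10⁻⁵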